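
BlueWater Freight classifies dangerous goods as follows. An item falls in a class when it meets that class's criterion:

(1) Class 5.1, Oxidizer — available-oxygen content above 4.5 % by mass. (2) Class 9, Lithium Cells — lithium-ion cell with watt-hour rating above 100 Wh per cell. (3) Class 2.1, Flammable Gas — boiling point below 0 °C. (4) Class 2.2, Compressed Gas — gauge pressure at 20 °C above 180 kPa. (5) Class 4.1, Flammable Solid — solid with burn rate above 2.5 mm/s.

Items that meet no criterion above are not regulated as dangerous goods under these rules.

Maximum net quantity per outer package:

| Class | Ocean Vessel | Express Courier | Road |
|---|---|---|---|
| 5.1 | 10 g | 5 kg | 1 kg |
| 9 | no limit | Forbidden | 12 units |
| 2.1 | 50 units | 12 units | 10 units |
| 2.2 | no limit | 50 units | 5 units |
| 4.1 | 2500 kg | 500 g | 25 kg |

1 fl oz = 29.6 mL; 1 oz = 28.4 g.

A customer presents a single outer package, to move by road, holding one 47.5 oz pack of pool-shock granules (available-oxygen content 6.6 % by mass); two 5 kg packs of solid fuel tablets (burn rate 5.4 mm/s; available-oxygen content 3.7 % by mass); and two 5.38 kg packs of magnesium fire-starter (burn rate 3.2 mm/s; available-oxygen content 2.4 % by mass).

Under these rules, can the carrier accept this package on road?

No

Pool-shock granules: available-oxygen content 6.6 % by mass > 4.5 % by mass → Class 5.1 (Oxidizer).
Burn rate 5.4 mm/s meets the Class 4.1 criterion (Flammable Solid), so the solid fuel tablets are Class 4.1.
The magnesium fire-starter has burn rate 3.2 mm/s, which is > 2.5 mm/s, so it is Class 4.1 (Flammable Solid).
Total Class 4.1: (two 5 kg packs = 10 kg) + (two 5.38 kg packs = 10.76 kg) = 20.76 kg.
20.76 kg is within the road limit of 25 kg for Class 4.1.
Class 5.1 quantity: one 47.5 oz pack = 1.349 kg.
That exceeds the Class 5.1 road limit of 1 kg.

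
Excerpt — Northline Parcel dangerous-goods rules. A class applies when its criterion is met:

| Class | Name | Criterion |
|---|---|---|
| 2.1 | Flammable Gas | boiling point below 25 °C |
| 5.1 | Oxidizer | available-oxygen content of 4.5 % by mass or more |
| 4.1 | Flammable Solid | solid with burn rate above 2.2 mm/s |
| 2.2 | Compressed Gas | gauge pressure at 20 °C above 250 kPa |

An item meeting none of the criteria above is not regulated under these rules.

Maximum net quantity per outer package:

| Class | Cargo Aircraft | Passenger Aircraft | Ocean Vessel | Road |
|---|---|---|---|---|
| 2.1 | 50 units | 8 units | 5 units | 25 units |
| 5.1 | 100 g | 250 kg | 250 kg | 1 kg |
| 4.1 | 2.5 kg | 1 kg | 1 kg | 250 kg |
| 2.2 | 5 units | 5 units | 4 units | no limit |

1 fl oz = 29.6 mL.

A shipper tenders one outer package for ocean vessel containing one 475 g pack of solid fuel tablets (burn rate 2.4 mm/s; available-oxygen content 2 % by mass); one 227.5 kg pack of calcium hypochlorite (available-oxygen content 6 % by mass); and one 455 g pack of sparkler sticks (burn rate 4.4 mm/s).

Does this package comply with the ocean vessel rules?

Solid fuel tablets: burn rate 2.4 mm/s > 2.2 mm/s → Class 4.1 (Flammable Solid).
Calcium hypochlorite: available-oxygen content 6 % by mass ≥ 4.5 % by mass → Class 5.1 (Oxidizer).
With burn rate 4.4 mm/s (> 2.2 mm/s), the sparkler sticks fall in Class 4.1.
Total Class 4.1: 475 g + 455 g = 930 g.
930 g ≤ 1 kg (ocean vessel limit, Class 4.1) — within limit.
Class 5.1 quantity: 227.5 kg.
That is within the Class 5.1 ocean vessel limit of 250 kg.
Every hazard class is within its ocean vessel limit and no segregation rule is violated.

Yes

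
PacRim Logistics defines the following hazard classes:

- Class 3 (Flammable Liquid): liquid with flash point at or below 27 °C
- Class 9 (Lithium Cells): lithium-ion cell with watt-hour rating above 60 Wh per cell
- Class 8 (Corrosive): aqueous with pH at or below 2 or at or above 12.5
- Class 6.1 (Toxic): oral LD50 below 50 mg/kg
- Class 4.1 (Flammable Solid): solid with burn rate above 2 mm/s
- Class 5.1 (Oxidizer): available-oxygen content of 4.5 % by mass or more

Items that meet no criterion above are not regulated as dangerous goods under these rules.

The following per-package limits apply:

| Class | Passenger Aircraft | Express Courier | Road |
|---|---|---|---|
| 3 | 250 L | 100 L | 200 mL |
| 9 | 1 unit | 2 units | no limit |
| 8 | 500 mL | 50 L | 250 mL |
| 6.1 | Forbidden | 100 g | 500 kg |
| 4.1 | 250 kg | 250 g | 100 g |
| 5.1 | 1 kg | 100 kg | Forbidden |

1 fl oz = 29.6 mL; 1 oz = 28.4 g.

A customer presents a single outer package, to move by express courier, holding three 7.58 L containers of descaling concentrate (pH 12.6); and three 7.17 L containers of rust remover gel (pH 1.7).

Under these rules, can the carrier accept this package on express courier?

Yes

With pH 12.6 (≥ 12.5), the descaling concentrate falls in Class 8.
Rust remover gel: pH 1.7 ≤ 2 → Class 8 (Corrosive).
Class 8 net quantity: (three 7.58 L containers = 22.74 L) + (three 7.17 L containers = 21.51 L) = 44.25 L.
44.25 L ≤ 50 L (express courier limit, Class 8) — within limit.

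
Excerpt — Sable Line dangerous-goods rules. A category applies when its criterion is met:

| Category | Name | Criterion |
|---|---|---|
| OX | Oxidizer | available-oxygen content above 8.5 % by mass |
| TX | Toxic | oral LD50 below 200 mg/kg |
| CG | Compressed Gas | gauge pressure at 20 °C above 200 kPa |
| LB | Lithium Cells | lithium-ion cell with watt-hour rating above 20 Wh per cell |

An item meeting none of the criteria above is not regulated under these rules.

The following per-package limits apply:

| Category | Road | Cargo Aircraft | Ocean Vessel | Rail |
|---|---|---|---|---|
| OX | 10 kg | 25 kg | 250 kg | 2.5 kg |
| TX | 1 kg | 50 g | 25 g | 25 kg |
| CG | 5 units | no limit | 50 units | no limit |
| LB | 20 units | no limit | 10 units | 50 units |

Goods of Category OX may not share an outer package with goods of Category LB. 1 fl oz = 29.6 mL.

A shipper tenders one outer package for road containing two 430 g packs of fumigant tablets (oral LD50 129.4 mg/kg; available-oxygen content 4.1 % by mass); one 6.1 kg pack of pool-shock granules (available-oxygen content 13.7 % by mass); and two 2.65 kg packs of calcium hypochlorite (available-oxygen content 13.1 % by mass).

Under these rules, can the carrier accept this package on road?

No

The fumigant tablets have oral LD50 129.4 mg/kg, which is < 200 mg/kg, so they are Category TX (Toxic).
Available-oxygen content 13.7 % by mass meets the Category OX criterion (Oxidizer), so the pool-shock granules are Category OX.
Calcium hypochlorite: available-oxygen content 13.1 % by mass > 8.5 % by mass → Category OX (Oxidizer).
Category OX net quantity: 6.1 kg + (two 2.65 kg packs = 5.3 kg) = 11.4 kg.
That exceeds the Category OX road limit of 10 kg.
Category TX quantity: two 430 g packs = 860 g.
860 g is within the road limit of 1 kg for Category TX.
The segregation rule (Category OX with Category LB) does not apply to Category OX with Category TX.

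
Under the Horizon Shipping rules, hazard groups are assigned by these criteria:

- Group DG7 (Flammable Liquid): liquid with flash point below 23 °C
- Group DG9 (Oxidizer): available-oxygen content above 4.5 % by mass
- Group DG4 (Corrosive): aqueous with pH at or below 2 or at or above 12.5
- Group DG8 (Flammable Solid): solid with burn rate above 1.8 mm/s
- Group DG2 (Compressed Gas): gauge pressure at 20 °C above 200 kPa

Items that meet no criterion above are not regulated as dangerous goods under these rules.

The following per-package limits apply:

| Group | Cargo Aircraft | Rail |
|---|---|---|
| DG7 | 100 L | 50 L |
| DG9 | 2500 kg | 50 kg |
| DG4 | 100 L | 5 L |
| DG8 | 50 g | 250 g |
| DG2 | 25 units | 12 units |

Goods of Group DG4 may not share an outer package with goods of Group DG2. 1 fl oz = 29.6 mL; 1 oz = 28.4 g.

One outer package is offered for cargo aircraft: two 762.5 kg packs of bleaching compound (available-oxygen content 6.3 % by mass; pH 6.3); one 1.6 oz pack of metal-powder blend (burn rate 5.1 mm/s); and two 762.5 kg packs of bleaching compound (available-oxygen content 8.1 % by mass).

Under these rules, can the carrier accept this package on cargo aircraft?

No

With available-oxygen content 6.3 % by mass (> 4.5 % by mass), the bleaching compound falls in Group DG9.
With burn rate 5.1 mm/s (> 1.8 mm/s), the metal-powder blend falls in Group DG8.
The bleaching compound has available-oxygen content 8.1 % by mass, which is > 4.5 % by mass, so it is Group DG9 (Oxidizer).
Total Group DG9: (two 762.5 kg packs = 1525 kg) + (two 762.5 kg packs = 1525 kg) = 3050 kg.
That exceeds the Group DG9 cargo aircraft limit of 2500 kg.
Group DG8 quantity: one 1.6 oz pack = 45.44 g.
That is within the Group DG8 cargo aircraft limit of 50 g.
The segregation rule (Group DG4 with Group DG2) does not apply to Group DG9 with Group DG8.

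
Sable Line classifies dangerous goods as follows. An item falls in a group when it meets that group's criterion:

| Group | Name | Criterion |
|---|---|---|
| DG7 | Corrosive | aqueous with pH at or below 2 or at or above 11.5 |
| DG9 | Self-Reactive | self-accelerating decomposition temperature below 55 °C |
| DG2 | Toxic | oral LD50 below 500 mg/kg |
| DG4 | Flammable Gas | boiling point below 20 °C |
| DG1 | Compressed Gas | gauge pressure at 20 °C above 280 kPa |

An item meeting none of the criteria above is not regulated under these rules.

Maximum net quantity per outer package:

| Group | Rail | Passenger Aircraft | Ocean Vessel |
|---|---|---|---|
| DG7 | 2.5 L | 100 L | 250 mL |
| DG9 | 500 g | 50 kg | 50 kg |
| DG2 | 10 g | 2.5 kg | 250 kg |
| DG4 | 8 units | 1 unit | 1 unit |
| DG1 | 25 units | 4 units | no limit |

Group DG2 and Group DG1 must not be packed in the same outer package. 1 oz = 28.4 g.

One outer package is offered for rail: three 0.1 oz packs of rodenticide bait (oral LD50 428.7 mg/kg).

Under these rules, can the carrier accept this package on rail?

With oral LD50 428.7 mg/kg (< 500 mg/kg), the rodenticide bait falls in Group DG2.
Group DG2 quantity: three 0.1 oz packs = 8.52 g.
8.52 g is within the rail limit of 10 g for Group DG2.

Yes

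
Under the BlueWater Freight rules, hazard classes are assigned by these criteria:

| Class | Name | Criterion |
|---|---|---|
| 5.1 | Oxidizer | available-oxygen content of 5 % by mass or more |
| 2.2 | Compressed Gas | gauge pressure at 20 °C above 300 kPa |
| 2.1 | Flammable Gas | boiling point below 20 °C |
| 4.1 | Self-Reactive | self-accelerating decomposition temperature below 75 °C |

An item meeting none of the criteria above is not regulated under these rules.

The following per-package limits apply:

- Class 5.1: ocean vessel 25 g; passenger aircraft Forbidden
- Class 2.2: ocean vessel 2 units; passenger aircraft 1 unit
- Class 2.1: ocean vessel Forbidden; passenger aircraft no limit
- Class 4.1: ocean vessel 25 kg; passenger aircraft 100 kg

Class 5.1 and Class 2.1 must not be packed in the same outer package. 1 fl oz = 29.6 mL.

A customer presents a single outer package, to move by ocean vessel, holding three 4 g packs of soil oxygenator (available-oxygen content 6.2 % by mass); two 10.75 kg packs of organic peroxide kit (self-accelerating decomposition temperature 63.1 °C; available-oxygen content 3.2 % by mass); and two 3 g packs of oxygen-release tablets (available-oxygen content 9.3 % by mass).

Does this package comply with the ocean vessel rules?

Yes

With available-oxygen content 6.2 % by mass (≥ 5 % by mass), the soil oxygenator falls in Class 5.1.
Organic peroxide kit: self-accelerating decomposition temperature 63.1 °C < 75 °C → Class 4.1 (Self-Reactive).
Available-oxygen content 9.3 % by mass meets the Class 5.1 criterion (Oxidizer), so the oxygen-release tablets are Class 5.1.
Total Class 5.1: (three 4 g packs = 12 g) + (two 3 g packs = 6 g) = 18 g.
18 g is within the ocean vessel limit of 25 g for Class 5.1.
Class 4.1 quantity: two 10.75 kg packs = 21.5 kg.
21.5 kg ≤ 25 kg (ocean vessel limit, Class 4.1) — within limit.
The segregation rule (Class 5.1 with Class 2.1) does not apply to Class 5.1 with Class 4.1.
Every hazard class is within its ocean vessel limit and no segregation rule is violated.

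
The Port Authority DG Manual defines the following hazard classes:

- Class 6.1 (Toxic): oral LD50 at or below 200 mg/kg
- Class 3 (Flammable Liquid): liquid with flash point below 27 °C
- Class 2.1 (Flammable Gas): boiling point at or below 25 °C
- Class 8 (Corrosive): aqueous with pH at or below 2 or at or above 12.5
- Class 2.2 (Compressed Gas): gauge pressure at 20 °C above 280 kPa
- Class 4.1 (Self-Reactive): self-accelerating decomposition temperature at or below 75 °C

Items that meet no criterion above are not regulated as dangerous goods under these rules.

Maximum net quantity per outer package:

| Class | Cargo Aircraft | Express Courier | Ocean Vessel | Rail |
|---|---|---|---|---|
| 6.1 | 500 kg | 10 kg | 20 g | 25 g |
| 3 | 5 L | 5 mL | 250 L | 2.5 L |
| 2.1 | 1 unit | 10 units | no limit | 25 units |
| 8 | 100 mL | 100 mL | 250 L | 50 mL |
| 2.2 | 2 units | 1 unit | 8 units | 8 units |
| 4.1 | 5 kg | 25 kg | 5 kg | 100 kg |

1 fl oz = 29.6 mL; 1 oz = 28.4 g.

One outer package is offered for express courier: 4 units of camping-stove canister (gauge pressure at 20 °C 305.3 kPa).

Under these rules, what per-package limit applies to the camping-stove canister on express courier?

1 unit

Gauge pressure at 20 °C 305.3 kPa meets the Class 2.2 criterion (Compressed Gas), so the camping-stove canister is Class 2.2.
The express courier limit for Class 2.2 is 1 unit.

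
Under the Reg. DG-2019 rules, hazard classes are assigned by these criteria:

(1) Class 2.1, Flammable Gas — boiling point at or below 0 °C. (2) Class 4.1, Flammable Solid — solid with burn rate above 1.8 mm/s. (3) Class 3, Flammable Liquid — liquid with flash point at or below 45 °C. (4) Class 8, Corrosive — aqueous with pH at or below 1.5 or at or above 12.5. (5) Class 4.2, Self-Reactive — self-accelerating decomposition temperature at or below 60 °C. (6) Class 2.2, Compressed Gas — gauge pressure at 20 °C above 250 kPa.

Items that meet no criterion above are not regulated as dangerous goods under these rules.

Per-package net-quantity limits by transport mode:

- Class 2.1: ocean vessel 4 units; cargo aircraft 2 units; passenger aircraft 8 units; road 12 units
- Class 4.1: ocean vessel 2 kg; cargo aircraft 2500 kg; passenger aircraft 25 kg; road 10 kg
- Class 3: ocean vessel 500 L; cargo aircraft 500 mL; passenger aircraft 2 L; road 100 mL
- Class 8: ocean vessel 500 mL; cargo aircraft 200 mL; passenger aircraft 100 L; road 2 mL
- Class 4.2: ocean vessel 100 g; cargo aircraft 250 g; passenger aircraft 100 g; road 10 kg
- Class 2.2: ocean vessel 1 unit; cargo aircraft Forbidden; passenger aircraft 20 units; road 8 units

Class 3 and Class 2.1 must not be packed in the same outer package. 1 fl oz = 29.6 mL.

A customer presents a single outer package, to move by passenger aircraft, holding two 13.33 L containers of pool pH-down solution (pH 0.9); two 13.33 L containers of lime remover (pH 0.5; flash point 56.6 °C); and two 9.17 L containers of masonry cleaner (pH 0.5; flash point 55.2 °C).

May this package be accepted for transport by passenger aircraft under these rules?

Yes

Pool pH-down solution: pH 0.9 ≤ 1.5 → Class 8 (Corrosive).
Lime remover: pH 0.5 ≤ 1.5 → Class 8 (Corrosive).
pH 0.5 meets the Class 8 criterion (Corrosive), so the masonry cleaner is Class 8.
Class 8 net quantity: (two 13.33 L containers = 26.66 L) + (two 13.33 L containers = 26.66 L) + (two 9.17 L containers = 18.34 L) = 71.66 L.
That is within the Class 8 passenger aircraft limit of 100 L.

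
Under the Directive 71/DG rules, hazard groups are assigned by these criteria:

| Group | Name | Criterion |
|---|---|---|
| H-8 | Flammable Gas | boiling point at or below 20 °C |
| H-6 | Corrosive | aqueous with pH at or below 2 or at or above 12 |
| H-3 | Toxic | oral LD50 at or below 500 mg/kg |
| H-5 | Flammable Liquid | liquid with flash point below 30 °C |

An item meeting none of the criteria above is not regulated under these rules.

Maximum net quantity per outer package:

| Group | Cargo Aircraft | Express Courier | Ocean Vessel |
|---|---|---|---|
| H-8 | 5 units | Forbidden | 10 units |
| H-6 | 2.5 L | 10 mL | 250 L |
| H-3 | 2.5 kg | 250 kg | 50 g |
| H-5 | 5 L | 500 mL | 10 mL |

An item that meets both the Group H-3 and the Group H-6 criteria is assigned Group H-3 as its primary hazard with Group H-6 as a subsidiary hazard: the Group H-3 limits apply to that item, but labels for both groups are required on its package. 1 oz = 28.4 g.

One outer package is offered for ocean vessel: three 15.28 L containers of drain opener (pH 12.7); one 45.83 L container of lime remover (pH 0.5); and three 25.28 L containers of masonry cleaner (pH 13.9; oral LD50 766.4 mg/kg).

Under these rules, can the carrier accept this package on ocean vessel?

Yes

pH 12.7 meets the Group H-6 criterion (Corrosive), so the drain opener is Group H-6.
The lime remover has pH 0.5, which is ≤ 2, so it is Group H-6 (Corrosive).
pH 13.9 meets the Group H-6 criterion (Corrosive), so the masonry cleaner is Group H-6.
Total Group H-6: (three 15.28 L containers = 45.84 L) + 45.83 L + (three 25.28 L containers = 75.84 L) = 167.51 L.
167.51 L is within the ocean vessel limit of 250 L for Group H-6.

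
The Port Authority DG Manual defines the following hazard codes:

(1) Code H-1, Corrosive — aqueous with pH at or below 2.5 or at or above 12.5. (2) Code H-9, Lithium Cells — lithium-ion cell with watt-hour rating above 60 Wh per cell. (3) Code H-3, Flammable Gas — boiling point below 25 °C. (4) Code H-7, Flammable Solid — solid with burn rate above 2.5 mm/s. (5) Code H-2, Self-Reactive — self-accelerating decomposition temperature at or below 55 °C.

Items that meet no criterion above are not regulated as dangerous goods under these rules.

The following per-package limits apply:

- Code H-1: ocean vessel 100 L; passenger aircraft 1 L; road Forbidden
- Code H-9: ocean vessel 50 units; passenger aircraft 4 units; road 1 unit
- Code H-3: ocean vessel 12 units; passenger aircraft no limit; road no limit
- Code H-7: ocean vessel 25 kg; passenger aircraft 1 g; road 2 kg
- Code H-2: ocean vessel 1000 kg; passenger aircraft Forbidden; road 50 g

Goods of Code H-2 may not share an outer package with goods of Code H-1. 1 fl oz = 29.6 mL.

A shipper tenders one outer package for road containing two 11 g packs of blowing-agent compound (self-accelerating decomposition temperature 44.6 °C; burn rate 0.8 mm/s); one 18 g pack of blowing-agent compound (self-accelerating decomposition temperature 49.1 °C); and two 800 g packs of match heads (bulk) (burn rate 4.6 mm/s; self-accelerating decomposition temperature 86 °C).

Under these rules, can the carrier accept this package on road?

Yes

With self-accelerating decomposition temperature 44.6 °C (≤ 55 °C), the blowing-agent compound falls in Code H-2.
The blowing-agent compound has self-accelerating decomposition temperature 49.1 °C, which is ≤ 55 °C, so it is Code H-2 (Self-Reactive).
Burn rate 4.6 mm/s meets the Code H-7 criterion (Flammable Solid), so the match heads (bulk) are Code H-7.
Total Code H-2: (two 11 g packs = 22 g) + 18 g = 40 g.
40 g is within the road limit of 50 g for Code H-2.
Code H-7 quantity: two 800 g packs = 1.6 kg.
1.6 kg is within the road limit of 2 kg for Code H-7.
The segregation rule (Code H-2 with Code H-1) does not apply to Code H-2 with Code H-7.
Every hazard code is within its road limit and no segregation rule is violated.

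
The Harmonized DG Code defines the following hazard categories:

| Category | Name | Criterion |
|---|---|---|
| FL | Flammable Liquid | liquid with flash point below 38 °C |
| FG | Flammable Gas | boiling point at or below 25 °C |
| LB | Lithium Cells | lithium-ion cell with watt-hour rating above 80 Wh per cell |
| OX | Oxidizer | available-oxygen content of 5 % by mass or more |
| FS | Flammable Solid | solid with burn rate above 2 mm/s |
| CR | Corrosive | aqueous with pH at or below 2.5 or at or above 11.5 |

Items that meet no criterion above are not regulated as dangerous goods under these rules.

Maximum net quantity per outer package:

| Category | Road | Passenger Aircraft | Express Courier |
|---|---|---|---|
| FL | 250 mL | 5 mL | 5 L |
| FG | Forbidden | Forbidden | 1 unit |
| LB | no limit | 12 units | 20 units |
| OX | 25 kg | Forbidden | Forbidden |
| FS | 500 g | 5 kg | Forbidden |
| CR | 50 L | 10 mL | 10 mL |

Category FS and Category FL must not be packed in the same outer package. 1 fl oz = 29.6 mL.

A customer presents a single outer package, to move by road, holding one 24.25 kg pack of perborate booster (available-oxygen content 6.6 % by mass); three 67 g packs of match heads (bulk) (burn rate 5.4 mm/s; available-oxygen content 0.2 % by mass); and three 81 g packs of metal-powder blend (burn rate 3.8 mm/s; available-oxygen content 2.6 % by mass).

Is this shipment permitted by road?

Available-oxygen content 6.6 % by mass meets the Category OX criterion (Oxidizer), so the perborate booster is Category OX.
Match heads (bulk): burn rate 5.4 mm/s > 2 mm/s → Category FS (Flammable Solid).
With burn rate 3.8 mm/s (> 2 mm/s), the metal-powder blend falls in Category FS.
Category FS net quantity: (three 67 g packs = 201 g) + (three 81 g packs = 243 g) = 444 g.
444 g ≤ 500 g (road limit, Category FS) — within limit.
Category OX quantity: 24.25 kg.
That is within the Category OX road limit of 25 kg.
The segregation rule (Category FS with Category FL) does not apply to Category FS with Category OX.
Every hazard category is within its road limit and no segregation rule is violated.

Yes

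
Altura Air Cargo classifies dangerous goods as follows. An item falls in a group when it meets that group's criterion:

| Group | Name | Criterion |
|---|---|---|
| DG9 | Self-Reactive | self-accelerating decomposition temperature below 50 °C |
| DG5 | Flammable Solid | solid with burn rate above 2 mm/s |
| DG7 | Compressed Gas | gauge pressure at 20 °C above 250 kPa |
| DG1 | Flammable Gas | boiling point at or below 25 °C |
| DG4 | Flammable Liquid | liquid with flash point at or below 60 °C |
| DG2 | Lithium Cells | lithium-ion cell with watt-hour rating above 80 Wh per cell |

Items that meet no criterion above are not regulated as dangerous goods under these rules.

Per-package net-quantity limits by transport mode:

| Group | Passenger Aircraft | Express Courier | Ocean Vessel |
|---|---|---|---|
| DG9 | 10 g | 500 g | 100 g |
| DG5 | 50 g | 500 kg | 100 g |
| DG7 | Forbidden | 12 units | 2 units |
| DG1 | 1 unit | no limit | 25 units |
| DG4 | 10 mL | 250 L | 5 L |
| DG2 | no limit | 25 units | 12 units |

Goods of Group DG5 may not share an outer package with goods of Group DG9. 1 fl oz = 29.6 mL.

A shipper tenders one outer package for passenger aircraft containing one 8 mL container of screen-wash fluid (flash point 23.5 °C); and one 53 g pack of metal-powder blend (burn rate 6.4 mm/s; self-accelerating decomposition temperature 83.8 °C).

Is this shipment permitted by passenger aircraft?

Flash point 23.5 °C meets the Group DG4 criterion (Flammable Liquid), so the screen-wash fluid is Group DG4.
With burn rate 6.4 mm/s (> 2 mm/s), the metal-powder blend falls in Group DG5.
Group DG4 quantity: 8 mL.
That is within the Group DG4 passenger aircraft limit of 10 mL.
Group DG5 quantity: 53 g.
That exceeds the Group DG5 passenger aircraft limit of 50 g.
The segregation rule (Group DG5 with Group DG9) does not apply to Group DG4 with Group DG5.

No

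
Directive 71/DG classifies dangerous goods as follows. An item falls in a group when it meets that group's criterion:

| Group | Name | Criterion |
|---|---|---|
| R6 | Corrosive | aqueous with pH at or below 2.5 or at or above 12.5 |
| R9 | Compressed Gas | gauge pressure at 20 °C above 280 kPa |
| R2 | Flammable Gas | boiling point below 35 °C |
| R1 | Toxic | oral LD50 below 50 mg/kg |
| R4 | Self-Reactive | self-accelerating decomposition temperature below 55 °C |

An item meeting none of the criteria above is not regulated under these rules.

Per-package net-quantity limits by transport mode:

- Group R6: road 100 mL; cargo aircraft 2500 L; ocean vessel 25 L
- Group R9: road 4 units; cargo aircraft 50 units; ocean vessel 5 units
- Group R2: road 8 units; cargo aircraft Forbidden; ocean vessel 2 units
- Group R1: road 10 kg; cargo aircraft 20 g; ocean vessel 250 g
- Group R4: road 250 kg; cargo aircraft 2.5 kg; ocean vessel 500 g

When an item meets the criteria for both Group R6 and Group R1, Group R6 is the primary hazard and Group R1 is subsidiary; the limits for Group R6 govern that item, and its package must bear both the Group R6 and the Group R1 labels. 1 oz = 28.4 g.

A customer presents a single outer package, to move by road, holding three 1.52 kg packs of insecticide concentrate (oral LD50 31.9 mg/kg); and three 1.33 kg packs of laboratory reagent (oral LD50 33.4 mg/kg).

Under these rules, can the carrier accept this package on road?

Yes

Oral LD50 31.9 mg/kg meets the Group R1 criterion (Toxic), so the insecticide concentrate is Group R1.
Laboratory reagent: oral LD50 33.4 mg/kg < 50 mg/kg → Group R1 (Toxic).
Total Group R1: (three 1.52 kg packs = 4.56 kg) + (three 1.33 kg packs = 3.99 kg) = 8.55 kg.
That is within the Group R1 road limit of 10 kg.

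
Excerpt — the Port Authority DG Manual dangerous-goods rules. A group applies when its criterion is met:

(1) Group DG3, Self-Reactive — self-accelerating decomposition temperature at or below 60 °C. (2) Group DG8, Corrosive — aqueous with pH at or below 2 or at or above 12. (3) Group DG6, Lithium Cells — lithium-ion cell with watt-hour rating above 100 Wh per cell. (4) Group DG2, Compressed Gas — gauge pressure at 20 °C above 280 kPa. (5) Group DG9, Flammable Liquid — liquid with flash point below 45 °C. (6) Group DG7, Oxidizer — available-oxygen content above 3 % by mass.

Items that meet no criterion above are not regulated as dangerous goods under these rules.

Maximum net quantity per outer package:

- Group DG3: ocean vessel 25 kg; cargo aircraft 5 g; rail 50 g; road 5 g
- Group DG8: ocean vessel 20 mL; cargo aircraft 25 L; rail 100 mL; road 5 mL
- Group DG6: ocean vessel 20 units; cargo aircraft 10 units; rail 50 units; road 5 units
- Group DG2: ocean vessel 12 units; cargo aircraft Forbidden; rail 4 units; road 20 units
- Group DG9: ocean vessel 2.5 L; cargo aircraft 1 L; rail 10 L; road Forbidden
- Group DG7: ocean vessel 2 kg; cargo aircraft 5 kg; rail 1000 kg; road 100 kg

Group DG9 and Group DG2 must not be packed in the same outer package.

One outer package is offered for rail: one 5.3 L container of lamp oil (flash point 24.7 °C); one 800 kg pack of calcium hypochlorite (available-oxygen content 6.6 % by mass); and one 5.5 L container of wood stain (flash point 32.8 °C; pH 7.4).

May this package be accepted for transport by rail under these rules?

No

Flash point 24.7 °C meets the Group DG9 criterion (Flammable Liquid), so the lamp oil is Group DG9.
Available-oxygen content 6.6 % by mass meets the Group DG7 criterion (Oxidizer), so the calcium hypochlorite is Group DG7.
Wood stain: flash point 32.8 °C < 45 °C → Group DG9 (Flammable Liquid).
Total Group DG9: 5.3 L + 5.5 L = 10.8 L.
10.8 L > 10 L (rail limit, Group DG9) — over the limit.
Group DG7 quantity: 800 kg.
800 kg is within the rail limit of 1000 kg for Group DG7.
The segregation rule (Group DG9 with Group DG2) does not apply to Group DG9 with Group DG7.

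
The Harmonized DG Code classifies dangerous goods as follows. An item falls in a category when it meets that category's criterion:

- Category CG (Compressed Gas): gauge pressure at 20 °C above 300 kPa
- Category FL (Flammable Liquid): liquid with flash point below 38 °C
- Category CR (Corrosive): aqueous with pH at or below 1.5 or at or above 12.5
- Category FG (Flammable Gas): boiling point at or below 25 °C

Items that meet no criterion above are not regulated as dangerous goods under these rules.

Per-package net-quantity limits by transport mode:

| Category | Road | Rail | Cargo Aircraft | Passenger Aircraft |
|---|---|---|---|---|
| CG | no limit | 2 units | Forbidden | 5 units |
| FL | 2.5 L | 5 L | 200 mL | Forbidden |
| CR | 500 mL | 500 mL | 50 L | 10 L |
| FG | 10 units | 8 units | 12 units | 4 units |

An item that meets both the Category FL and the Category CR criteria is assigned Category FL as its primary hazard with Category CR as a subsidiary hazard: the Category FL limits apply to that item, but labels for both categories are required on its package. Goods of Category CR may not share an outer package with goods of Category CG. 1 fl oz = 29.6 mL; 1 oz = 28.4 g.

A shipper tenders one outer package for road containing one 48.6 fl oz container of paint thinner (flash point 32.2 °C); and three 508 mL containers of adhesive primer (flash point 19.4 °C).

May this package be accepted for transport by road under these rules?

No

Flash point 32.2 °C meets the Category FL criterion (Flammable Liquid), so the paint thinner is Category FL.
With flash point 19.4 °C (< 38 °C), the adhesive primer falls in Category FL.
Category FL net quantity: (one 48.6 fl oz container = 1438.56 mL) + (three 508 mL containers = 1.524 L) = 2962.56 mL.
That exceeds the Category FL road limit of 2.5 L.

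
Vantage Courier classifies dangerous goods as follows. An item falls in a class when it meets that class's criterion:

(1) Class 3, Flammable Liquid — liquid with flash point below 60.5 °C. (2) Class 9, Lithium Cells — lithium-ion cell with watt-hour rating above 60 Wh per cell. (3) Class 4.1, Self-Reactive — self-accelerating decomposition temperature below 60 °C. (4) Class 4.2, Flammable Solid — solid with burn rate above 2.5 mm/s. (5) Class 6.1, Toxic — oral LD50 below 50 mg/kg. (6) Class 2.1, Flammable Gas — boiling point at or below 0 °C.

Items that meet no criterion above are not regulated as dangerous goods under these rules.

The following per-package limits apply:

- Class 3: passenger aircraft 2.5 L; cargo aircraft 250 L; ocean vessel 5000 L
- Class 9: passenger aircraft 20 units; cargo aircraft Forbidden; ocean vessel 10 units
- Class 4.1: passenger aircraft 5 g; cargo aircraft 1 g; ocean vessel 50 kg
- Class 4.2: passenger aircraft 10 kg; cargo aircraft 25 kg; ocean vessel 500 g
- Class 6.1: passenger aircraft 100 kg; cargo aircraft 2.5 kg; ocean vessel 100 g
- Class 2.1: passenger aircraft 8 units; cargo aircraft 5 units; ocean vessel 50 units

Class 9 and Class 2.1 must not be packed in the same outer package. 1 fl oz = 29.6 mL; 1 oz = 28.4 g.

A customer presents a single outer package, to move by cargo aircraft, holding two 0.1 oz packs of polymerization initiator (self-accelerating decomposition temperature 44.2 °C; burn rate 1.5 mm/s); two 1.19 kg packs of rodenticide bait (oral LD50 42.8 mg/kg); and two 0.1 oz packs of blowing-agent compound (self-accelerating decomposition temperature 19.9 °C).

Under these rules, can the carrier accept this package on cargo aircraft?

No

Polymerization initiator: self-accelerating decomposition temperature 44.2 °C < 60 °C → Class 4.1 (Self-Reactive).
With oral LD50 42.8 mg/kg (< 50 mg/kg), the rodenticide bait falls in Class 6.1.
With self-accelerating decomposition temperature 19.9 °C (< 60 °C), the blowing-agent compound falls in Class 4.1.
Total Class 4.1: (two 0.1 oz packs = 5.68 g) + (two 0.1 oz packs = 5.68 g) = 11.36 g.
11.36 g exceeds the cargo aircraft limit of 1 g for Class 4.1.
Class 6.1 quantity: two 1.19 kg packs = 2.38 kg.
That is within the Class 6.1 cargo aircraft limit of 2.5 kg.
The segregation rule (Class 9 with Class 2.1) does not apply to Class 4.1 with Class 6.1.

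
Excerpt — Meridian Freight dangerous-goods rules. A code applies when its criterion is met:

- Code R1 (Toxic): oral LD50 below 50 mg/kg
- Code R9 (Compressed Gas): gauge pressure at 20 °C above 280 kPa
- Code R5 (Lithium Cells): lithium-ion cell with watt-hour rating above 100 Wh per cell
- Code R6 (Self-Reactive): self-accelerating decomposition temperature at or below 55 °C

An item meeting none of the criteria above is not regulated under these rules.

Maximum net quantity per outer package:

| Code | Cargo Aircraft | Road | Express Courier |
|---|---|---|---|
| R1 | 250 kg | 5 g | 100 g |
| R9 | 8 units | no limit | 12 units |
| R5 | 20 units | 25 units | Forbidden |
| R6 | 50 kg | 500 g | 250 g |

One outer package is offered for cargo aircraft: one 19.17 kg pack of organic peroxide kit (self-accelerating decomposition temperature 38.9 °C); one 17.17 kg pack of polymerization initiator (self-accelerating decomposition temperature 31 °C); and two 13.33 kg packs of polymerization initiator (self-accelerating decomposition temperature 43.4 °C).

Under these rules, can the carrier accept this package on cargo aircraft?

No

Organic peroxide kit: self-accelerating decomposition temperature 38.9 °C ≤ 55 °C → Code R6 (Self-Reactive).
Self-accelerating decomposition temperature 31 °C meets the Code R6 criterion (Self-Reactive), so the polymerization initiator is Code R6.
Self-accelerating decomposition temperature 43.4 °C meets the Code R6 criterion (Self-Reactive), so the polymerization initiator is Code R6.
Code R6 net quantity: 19.17 kg + 17.17 kg + (two 13.33 kg packs = 26.66 kg) = 63 kg.
63 kg > 50 kg (cargo aircraft limit, Code R6) — over the limit.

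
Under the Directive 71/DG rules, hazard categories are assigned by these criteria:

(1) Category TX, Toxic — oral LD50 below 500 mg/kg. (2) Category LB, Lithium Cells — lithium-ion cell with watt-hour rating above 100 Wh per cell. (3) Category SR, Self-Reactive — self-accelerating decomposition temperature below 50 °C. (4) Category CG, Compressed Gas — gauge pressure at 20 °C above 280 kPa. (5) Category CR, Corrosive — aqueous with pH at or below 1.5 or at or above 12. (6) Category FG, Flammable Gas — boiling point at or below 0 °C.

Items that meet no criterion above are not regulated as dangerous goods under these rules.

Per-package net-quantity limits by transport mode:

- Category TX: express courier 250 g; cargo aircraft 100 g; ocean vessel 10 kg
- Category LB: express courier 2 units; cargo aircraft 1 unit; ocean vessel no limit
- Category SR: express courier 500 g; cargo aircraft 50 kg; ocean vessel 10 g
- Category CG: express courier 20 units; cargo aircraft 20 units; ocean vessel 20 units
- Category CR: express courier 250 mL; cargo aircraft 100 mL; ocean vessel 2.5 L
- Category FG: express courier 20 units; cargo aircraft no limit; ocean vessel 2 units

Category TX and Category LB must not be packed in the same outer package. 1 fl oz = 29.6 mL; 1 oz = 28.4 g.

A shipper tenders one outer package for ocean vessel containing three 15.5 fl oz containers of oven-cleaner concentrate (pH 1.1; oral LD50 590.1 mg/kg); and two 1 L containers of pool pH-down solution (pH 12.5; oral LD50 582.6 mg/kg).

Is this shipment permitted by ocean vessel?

With pH 1.1 (≤ 1.5), the oven-cleaner concentrate falls in Category CR.
With pH 12.5 (≥ 12), the pool pH-down solution falls in Category CR.
Total Category CR: (three 15.5 fl oz containers = 1376.4 mL) + (two 1 L containers = 2 L) = 3376.4 mL.
That exceeds the Category CR ocean vessel limit of 2.5 L.

No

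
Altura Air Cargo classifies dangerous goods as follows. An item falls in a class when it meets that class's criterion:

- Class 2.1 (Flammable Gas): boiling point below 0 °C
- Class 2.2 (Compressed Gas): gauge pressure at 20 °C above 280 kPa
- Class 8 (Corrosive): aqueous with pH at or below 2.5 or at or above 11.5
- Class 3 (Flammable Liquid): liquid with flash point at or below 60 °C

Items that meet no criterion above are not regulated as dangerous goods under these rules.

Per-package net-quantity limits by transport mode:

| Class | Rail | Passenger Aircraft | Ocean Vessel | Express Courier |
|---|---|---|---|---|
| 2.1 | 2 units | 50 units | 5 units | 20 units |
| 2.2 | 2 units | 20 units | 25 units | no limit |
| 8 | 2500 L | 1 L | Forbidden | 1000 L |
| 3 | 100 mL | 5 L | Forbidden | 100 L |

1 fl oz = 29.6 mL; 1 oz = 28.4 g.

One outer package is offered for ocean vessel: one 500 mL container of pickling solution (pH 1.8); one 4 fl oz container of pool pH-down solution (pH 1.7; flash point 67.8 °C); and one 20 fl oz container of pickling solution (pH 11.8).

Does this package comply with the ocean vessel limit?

The pickling solution has pH 1.8, which is ≤ 2.5, so it is Class 8 (Corrosive).
The pool pH-down solution has pH 1.7, which is ≤ 2.5, so it is Class 8 (Corrosive).
The pickling solution has pH 11.8, which is ≥ 11.5, so it is Class 8 (Corrosive).
Total Class 8: 500 mL + (one 4 fl oz container = 118.4 mL) + (one 20 fl oz container = 592 mL) = 1210.4 mL.
Class 8 is Forbidden by ocean vessel.

No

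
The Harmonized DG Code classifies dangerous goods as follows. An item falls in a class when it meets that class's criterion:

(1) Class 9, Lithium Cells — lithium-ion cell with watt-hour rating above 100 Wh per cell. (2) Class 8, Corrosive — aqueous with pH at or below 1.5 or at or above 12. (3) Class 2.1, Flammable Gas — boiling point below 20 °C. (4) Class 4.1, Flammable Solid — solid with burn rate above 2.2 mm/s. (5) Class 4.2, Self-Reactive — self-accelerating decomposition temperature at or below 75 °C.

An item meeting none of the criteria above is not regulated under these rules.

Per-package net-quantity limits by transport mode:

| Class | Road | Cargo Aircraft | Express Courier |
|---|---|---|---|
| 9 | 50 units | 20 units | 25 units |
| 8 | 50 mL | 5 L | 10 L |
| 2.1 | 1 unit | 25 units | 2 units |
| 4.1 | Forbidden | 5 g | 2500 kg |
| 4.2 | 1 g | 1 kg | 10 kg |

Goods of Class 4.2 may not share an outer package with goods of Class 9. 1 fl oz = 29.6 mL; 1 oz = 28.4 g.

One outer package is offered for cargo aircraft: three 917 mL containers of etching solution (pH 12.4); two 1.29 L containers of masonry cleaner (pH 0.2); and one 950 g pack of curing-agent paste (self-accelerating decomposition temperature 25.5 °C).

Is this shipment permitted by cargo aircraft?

pH 12.4 meets the Class 8 criterion (Corrosive), so the etching solution is Class 8.
Masonry cleaner: pH 0.2 ≤ 1.5 → Class 8 (Corrosive).
Curing-agent paste: self-accelerating decomposition temperature 25.5 °C ≤ 75 °C → Class 4.2 (Self-Reactive).
Class 4.2 quantity: 950 g.
950 g ≤ 1 kg (cargo aircraft limit, Class 4.2) — within limit.
Class 8 net quantity: (three 917 mL containers = 2.751 L) + (two 1.29 L containers = 2.58 L) = 5.331 L.
That exceeds the Class 8 cargo aircraft limit of 5 L.
The segregation rule (Class 4.2 with Class 9) does not apply to Class 4.2 with Class 8.

No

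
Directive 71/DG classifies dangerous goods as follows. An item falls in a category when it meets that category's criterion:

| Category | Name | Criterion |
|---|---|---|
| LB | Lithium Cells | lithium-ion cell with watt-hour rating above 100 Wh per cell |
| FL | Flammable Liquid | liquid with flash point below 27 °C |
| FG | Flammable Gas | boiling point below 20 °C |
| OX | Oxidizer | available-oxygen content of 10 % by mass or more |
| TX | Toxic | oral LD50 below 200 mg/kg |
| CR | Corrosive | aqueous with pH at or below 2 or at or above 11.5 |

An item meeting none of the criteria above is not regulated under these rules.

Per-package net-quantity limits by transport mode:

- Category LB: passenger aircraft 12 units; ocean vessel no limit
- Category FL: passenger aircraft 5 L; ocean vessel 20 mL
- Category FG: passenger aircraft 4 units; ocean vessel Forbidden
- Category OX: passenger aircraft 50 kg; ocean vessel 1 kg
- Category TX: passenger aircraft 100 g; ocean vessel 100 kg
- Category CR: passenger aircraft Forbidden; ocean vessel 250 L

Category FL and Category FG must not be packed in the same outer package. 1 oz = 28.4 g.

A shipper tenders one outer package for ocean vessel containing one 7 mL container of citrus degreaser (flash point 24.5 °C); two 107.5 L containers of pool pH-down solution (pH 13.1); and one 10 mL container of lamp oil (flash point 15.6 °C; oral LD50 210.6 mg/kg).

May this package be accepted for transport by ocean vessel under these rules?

Yes

With flash point 24.5 °C (< 27 °C), the citrus degreaser falls in Category FL.
With pH 13.1 (≥ 11.5), the pool pH-down solution falls in Category CR.
Flash point 15.6 °C meets the Category FL criterion (Flammable Liquid), so the lamp oil is Category FL.
Total Category FL: 7 mL + 10 mL = 17 mL.
17 mL ≤ 20 mL (ocean vessel limit, Category FL) — within limit.
Category CR quantity: two 107.5 L containers = 215 L.
215 L is within the ocean vessel limit of 250 L for Category CR.
The segregation rule (Category FL with Category FG) does not apply to Category FL with Category CR.
Every hazard category is within its ocean vessel limit and no segregation rule is violated.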